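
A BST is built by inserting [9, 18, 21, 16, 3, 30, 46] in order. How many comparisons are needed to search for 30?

Search path for 30: 9 -> 18 -> 21 -> 30
Found: True
Comparisons: 4


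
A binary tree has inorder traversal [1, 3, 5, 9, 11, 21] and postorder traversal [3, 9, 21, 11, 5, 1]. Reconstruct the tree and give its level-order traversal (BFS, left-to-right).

Inorder:   [1, 3, 5, 9, 11, 21]
Postorder: [3, 9, 21, 11, 5, 1]
Algorithm: postorder visits root last, so walk postorder right-to-left;
each value is the root of the current inorder slice — split it at that
value, recurse on the right subtree first, then the left.
Recursive splits:
  root=1; inorder splits into left=[], right=[3, 5, 9, 11, 21]
  root=5; inorder splits into left=[3], right=[9, 11, 21]
  root=11; inorder splits into left=[9], right=[21]
  root=21; inorder splits into left=[], right=[]
  root=9; inorder splits into left=[], right=[]
  root=3; inorder splits into left=[], right=[]
Reconstructed level-order: [1, 5, 3, 11, 9, 21]


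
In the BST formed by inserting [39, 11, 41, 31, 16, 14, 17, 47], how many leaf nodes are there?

Tree built from: [39, 11, 41, 31, 16, 14, 17, 47]
Tree (level-order array): [39, 11, 41, None, 31, None, 47, 16, None, None, None, 14, 17]
Rule: A leaf has 0 children.
Per-node child counts:
  node 39: 2 child(ren)
  node 11: 1 child(ren)
  node 31: 1 child(ren)
  node 16: 2 child(ren)
  node 14: 0 child(ren)
  node 17: 0 child(ren)
  node 41: 1 child(ren)
  node 47: 0 child(ren)
Matching nodes: [14, 17, 47]
Count of leaf nodes: 3


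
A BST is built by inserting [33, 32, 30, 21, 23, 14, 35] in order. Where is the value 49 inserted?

Starting tree (level order): [33, 32, 35, 30, None, None, None, 21, None, 14, 23]
Insertion path: 33 -> 35
Result: insert 49 as right child of 35
Final tree (level order): [33, 32, 35, 30, None, None, 49, 21, None, None, None, 14, 23]


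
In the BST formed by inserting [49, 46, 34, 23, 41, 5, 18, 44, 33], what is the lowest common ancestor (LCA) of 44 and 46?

Tree insertion order: [49, 46, 34, 23, 41, 5, 18, 44, 33]
Tree (level-order array): [49, 46, None, 34, None, 23, 41, 5, 33, None, 44, None, 18]
In a BST, the LCA of p=44, q=46 is the first node v on the
root-to-leaf path with p <= v <= q (go left if both < v, right if both > v).
Walk from root:
  at 49: both 44 and 46 < 49, go left
  at 46: 44 <= 46 <= 46, this is the LCA
LCA = 46


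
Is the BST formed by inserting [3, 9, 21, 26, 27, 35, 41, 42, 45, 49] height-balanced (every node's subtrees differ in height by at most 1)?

Tree (level-order array): [3, None, 9, None, 21, None, 26, None, 27, None, 35, None, 41, None, 42, None, 45, None, 49]
Definition: a tree is height-balanced if, at every node, |h(left) - h(right)| <= 1 (empty subtree has height -1).
Bottom-up per-node check:
  node 49: h_left=-1, h_right=-1, diff=0 [OK], height=0
  node 45: h_left=-1, h_right=0, diff=1 [OK], height=1
  node 42: h_left=-1, h_right=1, diff=2 [FAIL (|-1-1|=2 > 1)], height=2
  node 41: h_left=-1, h_right=2, diff=3 [FAIL (|-1-2|=3 > 1)], height=3
  node 35: h_left=-1, h_right=3, diff=4 [FAIL (|-1-3|=4 > 1)], height=4
  node 27: h_left=-1, h_right=4, diff=5 [FAIL (|-1-4|=5 > 1)], height=5
  node 26: h_left=-1, h_right=5, diff=6 [FAIL (|-1-5|=6 > 1)], height=6
  node 21: h_left=-1, h_right=6, diff=7 [FAIL (|-1-6|=7 > 1)], height=7
  node 9: h_left=-1, h_right=7, diff=8 [FAIL (|-1-7|=8 > 1)], height=8
  node 3: h_left=-1, h_right=8, diff=9 [FAIL (|-1-8|=9 > 1)], height=9
Node 42 violates the condition: |-1 - 1| = 2 > 1.
Result: Not balanced


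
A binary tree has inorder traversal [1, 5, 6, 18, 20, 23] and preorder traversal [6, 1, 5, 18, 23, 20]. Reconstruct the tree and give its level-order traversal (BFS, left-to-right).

Inorder:  [1, 5, 6, 18, 20, 23]
Preorder: [6, 1, 5, 18, 23, 20]
Algorithm: preorder visits root first, so consume preorder in order;
for each root, split the current inorder slice at that value into
left-subtree inorder and right-subtree inorder, then recurse.
Recursive splits:
  root=6; inorder splits into left=[1, 5], right=[18, 20, 23]
  root=1; inorder splits into left=[], right=[5]
  root=5; inorder splits into left=[], right=[]
  root=18; inorder splits into left=[], right=[20, 23]
  root=23; inorder splits into left=[20], right=[]
  root=20; inorder splits into left=[], right=[]
Reconstructed level-order: [6, 1, 18, 5, 23, 20]


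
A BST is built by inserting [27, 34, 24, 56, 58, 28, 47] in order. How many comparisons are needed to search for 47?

Search path for 47: 27 -> 34 -> 56 -> 47
Found: True
Comparisons: 4


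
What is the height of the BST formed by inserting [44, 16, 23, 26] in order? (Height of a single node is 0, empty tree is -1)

Insertion order: [44, 16, 23, 26]
Tree (level-order array): [44, 16, None, None, 23, None, 26]
Compute height bottom-up (empty subtree = -1):
  height(26) = 1 + max(-1, -1) = 0
  height(23) = 1 + max(-1, 0) = 1
  height(16) = 1 + max(-1, 1) = 2
  height(44) = 1 + max(2, -1) = 3
Height = 3


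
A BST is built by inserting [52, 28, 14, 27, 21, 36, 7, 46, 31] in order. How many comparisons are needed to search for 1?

Search path for 1: 52 -> 28 -> 14 -> 7
Found: False
Comparisons: 4


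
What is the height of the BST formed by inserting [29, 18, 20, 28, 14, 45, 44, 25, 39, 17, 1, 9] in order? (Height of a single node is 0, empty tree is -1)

Insertion order: [29, 18, 20, 28, 14, 45, 44, 25, 39, 17, 1, 9]
Tree (level-order array): [29, 18, 45, 14, 20, 44, None, 1, 17, None, 28, 39, None, None, 9, None, None, 25]
Compute height bottom-up (empty subtree = -1):
  height(9) = 1 + max(-1, -1) = 0
  height(1) = 1 + max(-1, 0) = 1
  height(17) = 1 + max(-1, -1) = 0
  height(14) = 1 + max(1, 0) = 2
  height(25) = 1 + max(-1, -1) = 0
  height(28) = 1 + max(0, -1) = 1
  height(20) = 1 + max(-1, 1) = 2
  height(18) = 1 + max(2, 2) = 3
  height(39) = 1 + max(-1, -1) = 0
  height(44) = 1 + max(0, -1) = 1
  height(45) = 1 + max(1, -1) = 2
  height(29) = 1 + max(3, 2) = 4
Height = 4


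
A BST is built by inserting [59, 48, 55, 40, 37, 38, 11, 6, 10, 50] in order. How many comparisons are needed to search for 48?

Search path for 48: 59 -> 48
Found: True
Comparisons: 2


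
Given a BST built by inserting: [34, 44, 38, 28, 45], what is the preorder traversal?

Tree insertion order: [34, 44, 38, 28, 45]
Tree (level-order array): [34, 28, 44, None, None, 38, 45]
Preorder traversal: [34, 28, 44, 38, 45]


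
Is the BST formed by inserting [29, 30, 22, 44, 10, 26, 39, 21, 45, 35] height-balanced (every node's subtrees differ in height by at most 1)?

Tree (level-order array): [29, 22, 30, 10, 26, None, 44, None, 21, None, None, 39, 45, None, None, 35]
Definition: a tree is height-balanced if, at every node, |h(left) - h(right)| <= 1 (empty subtree has height -1).
Bottom-up per-node check:
  node 21: h_left=-1, h_right=-1, diff=0 [OK], height=0
  node 10: h_left=-1, h_right=0, diff=1 [OK], height=1
  node 26: h_left=-1, h_right=-1, diff=0 [OK], height=0
  node 22: h_left=1, h_right=0, diff=1 [OK], height=2
  node 35: h_left=-1, h_right=-1, diff=0 [OK], height=0
  node 39: h_left=0, h_right=-1, diff=1 [OK], height=1
  node 45: h_left=-1, h_right=-1, diff=0 [OK], height=0
  node 44: h_left=1, h_right=0, diff=1 [OK], height=2
  node 30: h_left=-1, h_right=2, diff=3 [FAIL (|-1-2|=3 > 1)], height=3
  node 29: h_left=2, h_right=3, diff=1 [OK], height=4
Node 30 violates the condition: |-1 - 2| = 3 > 1.
Result: Not balanced


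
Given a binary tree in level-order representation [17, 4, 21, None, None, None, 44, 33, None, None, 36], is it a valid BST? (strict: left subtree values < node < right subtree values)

Level-order array: [17, 4, 21, None, None, None, 44, 33, None, None, 36]
Validate using subtree bounds (lo, hi): at each node, require lo < value < hi,
then recurse left with hi=value and right with lo=value.
Preorder trace (stopping at first violation):
  at node 17 with bounds (-inf, +inf): OK
  at node 4 with bounds (-inf, 17): OK
  at node 21 with bounds (17, +inf): OK
  at node 44 with bounds (21, +inf): OK
  at node 33 with bounds (21, 44): OK
  at node 36 with bounds (33, 44): OK
No violation found at any node.
Result: Valid BST


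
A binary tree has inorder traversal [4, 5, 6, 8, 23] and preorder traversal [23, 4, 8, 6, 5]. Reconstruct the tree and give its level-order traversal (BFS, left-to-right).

Inorder:  [4, 5, 6, 8, 23]
Preorder: [23, 4, 8, 6, 5]
Algorithm: preorder visits root first, so consume preorder in order;
for each root, split the current inorder slice at that value into
left-subtree inorder and right-subtree inorder, then recurse.
Recursive splits:
  root=23; inorder splits into left=[4, 5, 6, 8], right=[]
  root=4; inorder splits into left=[], right=[5, 6, 8]
  root=8; inorder splits into left=[5, 6], right=[]
  root=6; inorder splits into left=[5], right=[]
  root=5; inorder splits into left=[], right=[]
Reconstructed level-order: [23, 4, 8, 6, 5]


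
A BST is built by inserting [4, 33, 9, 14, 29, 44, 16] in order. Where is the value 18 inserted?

Starting tree (level order): [4, None, 33, 9, 44, None, 14, None, None, None, 29, 16]
Insertion path: 4 -> 33 -> 9 -> 14 -> 29 -> 16
Result: insert 18 as right child of 16
Final tree (level order): [4, None, 33, 9, 44, None, 14, None, None, None, 29, 16, None, None, 18]


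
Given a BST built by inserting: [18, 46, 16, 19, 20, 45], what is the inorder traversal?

Tree insertion order: [18, 46, 16, 19, 20, 45]
Tree (level-order array): [18, 16, 46, None, None, 19, None, None, 20, None, 45]
Inorder traversal: [16, 18, 19, 20, 45, 46]


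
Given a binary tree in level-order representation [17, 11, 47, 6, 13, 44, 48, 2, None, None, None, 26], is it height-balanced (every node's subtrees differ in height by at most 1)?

Tree (level-order array): [17, 11, 47, 6, 13, 44, 48, 2, None, None, None, 26]
Definition: a tree is height-balanced if, at every node, |h(left) - h(right)| <= 1 (empty subtree has height -1).
Bottom-up per-node check:
  node 2: h_left=-1, h_right=-1, diff=0 [OK], height=0
  node 6: h_left=0, h_right=-1, diff=1 [OK], height=1
  node 13: h_left=-1, h_right=-1, diff=0 [OK], height=0
  node 11: h_left=1, h_right=0, diff=1 [OK], height=2
  node 26: h_left=-1, h_right=-1, diff=0 [OK], height=0
  node 44: h_left=0, h_right=-1, diff=1 [OK], height=1
  node 48: h_left=-1, h_right=-1, diff=0 [OK], height=0
  node 47: h_left=1, h_right=0, diff=1 [OK], height=2
  node 17: h_left=2, h_right=2, diff=0 [OK], height=3
All nodes satisfy the balance condition.
Result: Balanced


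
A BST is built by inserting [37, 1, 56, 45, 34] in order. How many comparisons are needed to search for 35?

Search path for 35: 37 -> 1 -> 34
Found: False
Comparisons: 3


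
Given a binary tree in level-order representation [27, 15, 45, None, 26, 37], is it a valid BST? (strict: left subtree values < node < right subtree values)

Level-order array: [27, 15, 45, None, 26, 37]
Validate using subtree bounds (lo, hi): at each node, require lo < value < hi,
then recurse left with hi=value and right with lo=value.
Preorder trace (stopping at first violation):
  at node 27 with bounds (-inf, +inf): OK
  at node 15 with bounds (-inf, 27): OK
  at node 26 with bounds (15, 27): OK
  at node 45 with bounds (27, +inf): OK
  at node 37 with bounds (27, 45): OK
No violation found at any node.
Result: Valid BST


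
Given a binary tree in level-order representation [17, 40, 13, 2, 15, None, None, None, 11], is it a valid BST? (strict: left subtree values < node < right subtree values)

Level-order array: [17, 40, 13, 2, 15, None, None, None, 11]
Validate using subtree bounds (lo, hi): at each node, require lo < value < hi,
then recurse left with hi=value and right with lo=value.
Preorder trace (stopping at first violation):
  at node 17 with bounds (-inf, +inf): OK
  at node 40 with bounds (-inf, 17): VIOLATION
Node 40 violates its bound: not (-inf < 40 < 17).
Result: Not a valid BST


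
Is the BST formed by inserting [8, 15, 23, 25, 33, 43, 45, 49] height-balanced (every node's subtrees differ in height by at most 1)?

Tree (level-order array): [8, None, 15, None, 23, None, 25, None, 33, None, 43, None, 45, None, 49]
Definition: a tree is height-balanced if, at every node, |h(left) - h(right)| <= 1 (empty subtree has height -1).
Bottom-up per-node check:
  node 49: h_left=-1, h_right=-1, diff=0 [OK], height=0
  node 45: h_left=-1, h_right=0, diff=1 [OK], height=1
  node 43: h_left=-1, h_right=1, diff=2 [FAIL (|-1-1|=2 > 1)], height=2
  node 33: h_left=-1, h_right=2, diff=3 [FAIL (|-1-2|=3 > 1)], height=3
  node 25: h_left=-1, h_right=3, diff=4 [FAIL (|-1-3|=4 > 1)], height=4
  node 23: h_left=-1, h_right=4, diff=5 [FAIL (|-1-4|=5 > 1)], height=5
  node 15: h_left=-1, h_right=5, diff=6 [FAIL (|-1-5|=6 > 1)], height=6
  node 8: h_left=-1, h_right=6, diff=7 [FAIL (|-1-6|=7 > 1)], height=7
Node 43 violates the condition: |-1 - 1| = 2 > 1.
Result: Not balanced


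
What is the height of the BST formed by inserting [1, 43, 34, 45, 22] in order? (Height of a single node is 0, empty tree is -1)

Insertion order: [1, 43, 34, 45, 22]
Tree (level-order array): [1, None, 43, 34, 45, 22]
Compute height bottom-up (empty subtree = -1):
  height(22) = 1 + max(-1, -1) = 0
  height(34) = 1 + max(0, -1) = 1
  height(45) = 1 + max(-1, -1) = 0
  height(43) = 1 + max(1, 0) = 2
  height(1) = 1 + max(-1, 2) = 3
Height = 3


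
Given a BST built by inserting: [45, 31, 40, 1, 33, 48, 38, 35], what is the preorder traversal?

Tree insertion order: [45, 31, 40, 1, 33, 48, 38, 35]
Tree (level-order array): [45, 31, 48, 1, 40, None, None, None, None, 33, None, None, 38, 35]
Preorder traversal: [45, 31, 1, 40, 33, 38, 35, 48]


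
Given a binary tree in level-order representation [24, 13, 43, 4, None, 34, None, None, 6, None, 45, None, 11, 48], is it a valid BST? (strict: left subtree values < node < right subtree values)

Level-order array: [24, 13, 43, 4, None, 34, None, None, 6, None, 45, None, 11, 48]
Validate using subtree bounds (lo, hi): at each node, require lo < value < hi,
then recurse left with hi=value and right with lo=value.
Preorder trace (stopping at first violation):
  at node 24 with bounds (-inf, +inf): OK
  at node 13 with bounds (-inf, 24): OK
  at node 4 with bounds (-inf, 13): OK
  at node 6 with bounds (4, 13): OK
  at node 11 with bounds (6, 13): OK
  at node 43 with bounds (24, +inf): OK
  at node 34 with bounds (24, 43): OK
  at node 45 with bounds (34, 43): VIOLATION
Node 45 violates its bound: not (34 < 45 < 43).
Result: Not a valid BST


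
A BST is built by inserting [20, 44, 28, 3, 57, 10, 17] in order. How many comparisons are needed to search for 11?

Search path for 11: 20 -> 3 -> 10 -> 17
Found: False
Comparisons: 4


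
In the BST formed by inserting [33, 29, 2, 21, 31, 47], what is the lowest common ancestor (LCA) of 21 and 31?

Tree insertion order: [33, 29, 2, 21, 31, 47]
Tree (level-order array): [33, 29, 47, 2, 31, None, None, None, 21]
In a BST, the LCA of p=21, q=31 is the first node v on the
root-to-leaf path with p <= v <= q (go left if both < v, right if both > v).
Walk from root:
  at 33: both 21 and 31 < 33, go left
  at 29: 21 <= 29 <= 31, this is the LCA
LCA = 29


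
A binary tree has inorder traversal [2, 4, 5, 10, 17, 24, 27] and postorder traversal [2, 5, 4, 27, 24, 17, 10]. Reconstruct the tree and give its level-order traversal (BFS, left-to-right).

Inorder:   [2, 4, 5, 10, 17, 24, 27]
Postorder: [2, 5, 4, 27, 24, 17, 10]
Algorithm: postorder visits root last, so walk postorder right-to-left;
each value is the root of the current inorder slice — split it at that
value, recurse on the right subtree first, then the left.
Recursive splits:
  root=10; inorder splits into left=[2, 4, 5], right=[17, 24, 27]
  root=17; inorder splits into left=[], right=[24, 27]
  root=24; inorder splits into left=[], right=[27]
  root=27; inorder splits into left=[], right=[]
  root=4; inorder splits into left=[2], right=[5]
  root=5; inorder splits into left=[], right=[]
  root=2; inorder splits into left=[], right=[]
Reconstructed level-order: [10, 4, 17, 2, 5, 24, 27]


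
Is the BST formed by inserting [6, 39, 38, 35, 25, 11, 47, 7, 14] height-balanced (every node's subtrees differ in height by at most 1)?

Tree (level-order array): [6, None, 39, 38, 47, 35, None, None, None, 25, None, 11, None, 7, 14]
Definition: a tree is height-balanced if, at every node, |h(left) - h(right)| <= 1 (empty subtree has height -1).
Bottom-up per-node check:
  node 7: h_left=-1, h_right=-1, diff=0 [OK], height=0
  node 14: h_left=-1, h_right=-1, diff=0 [OK], height=0
  node 11: h_left=0, h_right=0, diff=0 [OK], height=1
  node 25: h_left=1, h_right=-1, diff=2 [FAIL (|1--1|=2 > 1)], height=2
  node 35: h_left=2, h_right=-1, diff=3 [FAIL (|2--1|=3 > 1)], height=3
  node 38: h_left=3, h_right=-1, diff=4 [FAIL (|3--1|=4 > 1)], height=4
  node 47: h_left=-1, h_right=-1, diff=0 [OK], height=0
  node 39: h_left=4, h_right=0, diff=4 [FAIL (|4-0|=4 > 1)], height=5
  node 6: h_left=-1, h_right=5, diff=6 [FAIL (|-1-5|=6 > 1)], height=6
Node 25 violates the condition: |1 - -1| = 2 > 1.
Result: Not balanced


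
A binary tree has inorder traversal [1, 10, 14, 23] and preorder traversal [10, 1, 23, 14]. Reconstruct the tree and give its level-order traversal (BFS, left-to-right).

Inorder:  [1, 10, 14, 23]
Preorder: [10, 1, 23, 14]
Algorithm: preorder visits root first, so consume preorder in order;
for each root, split the current inorder slice at that value into
left-subtree inorder and right-subtree inorder, then recurse.
Recursive splits:
  root=10; inorder splits into left=[1], right=[14, 23]
  root=1; inorder splits into left=[], right=[]
  root=23; inorder splits into left=[14], right=[]
  root=14; inorder splits into left=[], right=[]
Reconstructed level-order: [10, 1, 23, 14]


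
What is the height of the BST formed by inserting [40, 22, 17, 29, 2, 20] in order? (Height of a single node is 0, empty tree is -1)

Insertion order: [40, 22, 17, 29, 2, 20]
Tree (level-order array): [40, 22, None, 17, 29, 2, 20]
Compute height bottom-up (empty subtree = -1):
  height(2) = 1 + max(-1, -1) = 0
  height(20) = 1 + max(-1, -1) = 0
  height(17) = 1 + max(0, 0) = 1
  height(29) = 1 + max(-1, -1) = 0
  height(22) = 1 + max(1, 0) = 2
  height(40) = 1 + max(2, -1) = 3
Height = 3


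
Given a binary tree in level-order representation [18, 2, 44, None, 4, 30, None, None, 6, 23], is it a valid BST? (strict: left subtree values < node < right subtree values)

Level-order array: [18, 2, 44, None, 4, 30, None, None, 6, 23]
Validate using subtree bounds (lo, hi): at each node, require lo < value < hi,
then recurse left with hi=value and right with lo=value.
Preorder trace (stopping at first violation):
  at node 18 with bounds (-inf, +inf): OK
  at node 2 with bounds (-inf, 18): OK
  at node 4 with bounds (2, 18): OK
  at node 6 with bounds (4, 18): OK
  at node 44 with bounds (18, +inf): OK
  at node 30 with bounds (18, 44): OK
  at node 23 with bounds (18, 30): OK
No violation found at any node.
Result: Valid BST


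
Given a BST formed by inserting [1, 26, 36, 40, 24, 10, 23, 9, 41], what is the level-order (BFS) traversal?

Tree insertion order: [1, 26, 36, 40, 24, 10, 23, 9, 41]
Tree (level-order array): [1, None, 26, 24, 36, 10, None, None, 40, 9, 23, None, 41]
BFS from the root, enqueuing left then right child of each popped node:
  queue [1] -> pop 1, enqueue [26], visited so far: [1]
  queue [26] -> pop 26, enqueue [24, 36], visited so far: [1, 26]
  queue [24, 36] -> pop 24, enqueue [10], visited so far: [1, 26, 24]
  queue [36, 10] -> pop 36, enqueue [40], visited so far: [1, 26, 24, 36]
  queue [10, 40] -> pop 10, enqueue [9, 23], visited so far: [1, 26, 24, 36, 10]
  queue [40, 9, 23] -> pop 40, enqueue [41], visited so far: [1, 26, 24, 36, 10, 40]
  queue [9, 23, 41] -> pop 9, enqueue [none], visited so far: [1, 26, 24, 36, 10, 40, 9]
  queue [23, 41] -> pop 23, enqueue [none], visited so far: [1, 26, 24, 36, 10, 40, 9, 23]
  queue [41] -> pop 41, enqueue [none], visited so far: [1, 26, 24, 36, 10, 40, 9, 23, 41]
Result: [1, 26, 24, 36, 10, 40, 9, 23, 41]


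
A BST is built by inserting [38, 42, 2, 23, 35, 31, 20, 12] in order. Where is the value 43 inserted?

Starting tree (level order): [38, 2, 42, None, 23, None, None, 20, 35, 12, None, 31]
Insertion path: 38 -> 42
Result: insert 43 as right child of 42
Final tree (level order): [38, 2, 42, None, 23, None, 43, 20, 35, None, None, 12, None, 31]


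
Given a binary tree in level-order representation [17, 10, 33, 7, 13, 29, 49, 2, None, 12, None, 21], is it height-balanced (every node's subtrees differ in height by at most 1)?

Tree (level-order array): [17, 10, 33, 7, 13, 29, 49, 2, None, 12, None, 21]
Definition: a tree is height-balanced if, at every node, |h(left) - h(right)| <= 1 (empty subtree has height -1).
Bottom-up per-node check:
  node 2: h_left=-1, h_right=-1, diff=0 [OK], height=0
  node 7: h_left=0, h_right=-1, diff=1 [OK], height=1
  node 12: h_left=-1, h_right=-1, diff=0 [OK], height=0
  node 13: h_left=0, h_right=-1, diff=1 [OK], height=1
  node 10: h_left=1, h_right=1, diff=0 [OK], height=2
  node 21: h_left=-1, h_right=-1, diff=0 [OK], height=0
  node 29: h_left=0, h_right=-1, diff=1 [OK], height=1
  node 49: h_left=-1, h_right=-1, diff=0 [OK], height=0
  node 33: h_left=1, h_right=0, diff=1 [OK], height=2
  node 17: h_left=2, h_right=2, diff=0 [OK], height=3
All nodes satisfy the balance condition.
Result: Balanced


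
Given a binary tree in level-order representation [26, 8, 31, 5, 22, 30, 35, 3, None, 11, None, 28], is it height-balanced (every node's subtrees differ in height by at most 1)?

Tree (level-order array): [26, 8, 31, 5, 22, 30, 35, 3, None, 11, None, 28]
Definition: a tree is height-balanced if, at every node, |h(left) - h(right)| <= 1 (empty subtree has height -1).
Bottom-up per-node check:
  node 3: h_left=-1, h_right=-1, diff=0 [OK], height=0
  node 5: h_left=0, h_right=-1, diff=1 [OK], height=1
  node 11: h_left=-1, h_right=-1, diff=0 [OK], height=0
  node 22: h_left=0, h_right=-1, diff=1 [OK], height=1
  node 8: h_left=1, h_right=1, diff=0 [OK], height=2
  node 28: h_left=-1, h_right=-1, diff=0 [OK], height=0
  node 30: h_left=0, h_right=-1, diff=1 [OK], height=1
  node 35: h_left=-1, h_right=-1, diff=0 [OK], height=0
  node 31: h_left=1, h_right=0, diff=1 [OK], height=2
  node 26: h_left=2, h_right=2, diff=0 [OK], height=3
All nodes satisfy the balance condition.
Result: Balanced


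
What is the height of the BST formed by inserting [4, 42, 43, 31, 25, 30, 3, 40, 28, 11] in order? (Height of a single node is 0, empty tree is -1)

Insertion order: [4, 42, 43, 31, 25, 30, 3, 40, 28, 11]
Tree (level-order array): [4, 3, 42, None, None, 31, 43, 25, 40, None, None, 11, 30, None, None, None, None, 28]
Compute height bottom-up (empty subtree = -1):
  height(3) = 1 + max(-1, -1) = 0
  height(11) = 1 + max(-1, -1) = 0
  height(28) = 1 + max(-1, -1) = 0
  height(30) = 1 + max(0, -1) = 1
  height(25) = 1 + max(0, 1) = 2
  height(40) = 1 + max(-1, -1) = 0
  height(31) = 1 + max(2, 0) = 3
  height(43) = 1 + max(-1, -1) = 0
  height(42) = 1 + max(3, 0) = 4
  height(4) = 1 + max(0, 4) = 5
Height = 5


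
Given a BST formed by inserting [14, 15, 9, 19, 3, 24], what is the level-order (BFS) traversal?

Tree insertion order: [14, 15, 9, 19, 3, 24]
Tree (level-order array): [14, 9, 15, 3, None, None, 19, None, None, None, 24]
BFS from the root, enqueuing left then right child of each popped node:
  queue [14] -> pop 14, enqueue [9, 15], visited so far: [14]
  queue [9, 15] -> pop 9, enqueue [3], visited so far: [14, 9]
  queue [15, 3] -> pop 15, enqueue [19], visited so far: [14, 9, 15]
  queue [3, 19] -> pop 3, enqueue [none], visited so far: [14, 9, 15, 3]
  queue [19] -> pop 19, enqueue [24], visited so far: [14, 9, 15, 3, 19]
  queue [24] -> pop 24, enqueue [none], visited so far: [14, 9, 15, 3, 19, 24]
Result: [14, 9, 15, 3, 19, 24]


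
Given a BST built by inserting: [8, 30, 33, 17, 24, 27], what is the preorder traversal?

Tree insertion order: [8, 30, 33, 17, 24, 27]
Tree (level-order array): [8, None, 30, 17, 33, None, 24, None, None, None, 27]
Preorder traversal: [8, 30, 17, 24, 27, 33]


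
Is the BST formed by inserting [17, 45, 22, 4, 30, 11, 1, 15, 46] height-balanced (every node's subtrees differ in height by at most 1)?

Tree (level-order array): [17, 4, 45, 1, 11, 22, 46, None, None, None, 15, None, 30]
Definition: a tree is height-balanced if, at every node, |h(left) - h(right)| <= 1 (empty subtree has height -1).
Bottom-up per-node check:
  node 1: h_left=-1, h_right=-1, diff=0 [OK], height=0
  node 15: h_left=-1, h_right=-1, diff=0 [OK], height=0
  node 11: h_left=-1, h_right=0, diff=1 [OK], height=1
  node 4: h_left=0, h_right=1, diff=1 [OK], height=2
  node 30: h_left=-1, h_right=-1, diff=0 [OK], height=0
  node 22: h_left=-1, h_right=0, diff=1 [OK], height=1
  node 46: h_left=-1, h_right=-1, diff=0 [OK], height=0
  node 45: h_left=1, h_right=0, diff=1 [OK], height=2
  node 17: h_left=2, h_right=2, diff=0 [OK], height=3
All nodes satisfy the balance condition.
Result: Balanced


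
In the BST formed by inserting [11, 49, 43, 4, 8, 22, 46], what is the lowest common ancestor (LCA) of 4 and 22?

Tree insertion order: [11, 49, 43, 4, 8, 22, 46]
Tree (level-order array): [11, 4, 49, None, 8, 43, None, None, None, 22, 46]
In a BST, the LCA of p=4, q=22 is the first node v on the
root-to-leaf path with p <= v <= q (go left if both < v, right if both > v).
Walk from root:
  at 11: 4 <= 11 <= 22, this is the LCA
LCA = 11


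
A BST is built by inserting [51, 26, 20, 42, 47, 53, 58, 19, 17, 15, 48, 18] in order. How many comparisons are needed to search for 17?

Search path for 17: 51 -> 26 -> 20 -> 19 -> 17
Found: True
Comparisons: 5


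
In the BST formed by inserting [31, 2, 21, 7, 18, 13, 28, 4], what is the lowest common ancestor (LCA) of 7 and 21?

Tree insertion order: [31, 2, 21, 7, 18, 13, 28, 4]
Tree (level-order array): [31, 2, None, None, 21, 7, 28, 4, 18, None, None, None, None, 13]
In a BST, the LCA of p=7, q=21 is the first node v on the
root-to-leaf path with p <= v <= q (go left if both < v, right if both > v).
Walk from root:
  at 31: both 7 and 21 < 31, go left
  at 2: both 7 and 21 > 2, go right
  at 21: 7 <= 21 <= 21, this is the LCA
LCA = 21


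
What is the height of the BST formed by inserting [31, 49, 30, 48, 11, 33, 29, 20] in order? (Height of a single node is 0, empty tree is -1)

Insertion order: [31, 49, 30, 48, 11, 33, 29, 20]
Tree (level-order array): [31, 30, 49, 11, None, 48, None, None, 29, 33, None, 20]
Compute height bottom-up (empty subtree = -1):
  height(20) = 1 + max(-1, -1) = 0
  height(29) = 1 + max(0, -1) = 1
  height(11) = 1 + max(-1, 1) = 2
  height(30) = 1 + max(2, -1) = 3
  height(33) = 1 + max(-1, -1) = 0
  height(48) = 1 + max(0, -1) = 1
  height(49) = 1 + max(1, -1) = 2
  height(31) = 1 + max(3, 2) = 4
Height = 4


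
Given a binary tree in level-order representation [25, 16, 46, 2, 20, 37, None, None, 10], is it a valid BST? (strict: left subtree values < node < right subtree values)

Level-order array: [25, 16, 46, 2, 20, 37, None, None, 10]
Validate using subtree bounds (lo, hi): at each node, require lo < value < hi,
then recurse left with hi=value and right with lo=value.
Preorder trace (stopping at first violation):
  at node 25 with bounds (-inf, +inf): OK
  at node 16 with bounds (-inf, 25): OK
  at node 2 with bounds (-inf, 16): OK
  at node 10 with bounds (2, 16): OK
  at node 20 with bounds (16, 25): OK
  at node 46 with bounds (25, +inf): OK
  at node 37 with bounds (25, 46): OK
No violation found at any node.
Result: Valid BST


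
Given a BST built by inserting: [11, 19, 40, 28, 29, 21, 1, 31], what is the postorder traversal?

Tree insertion order: [11, 19, 40, 28, 29, 21, 1, 31]
Tree (level-order array): [11, 1, 19, None, None, None, 40, 28, None, 21, 29, None, None, None, 31]
Postorder traversal: [1, 21, 31, 29, 28, 40, 19, 11]


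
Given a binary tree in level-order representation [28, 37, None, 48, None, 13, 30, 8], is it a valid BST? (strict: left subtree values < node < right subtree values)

Level-order array: [28, 37, None, 48, None, 13, 30, 8]
Validate using subtree bounds (lo, hi): at each node, require lo < value < hi,
then recurse left with hi=value and right with lo=value.
Preorder trace (stopping at first violation):
  at node 28 with bounds (-inf, +inf): OK
  at node 37 with bounds (-inf, 28): VIOLATION
Node 37 violates its bound: not (-inf < 37 < 28).
Result: Not a valid BST


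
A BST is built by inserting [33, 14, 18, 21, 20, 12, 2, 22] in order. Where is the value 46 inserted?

Starting tree (level order): [33, 14, None, 12, 18, 2, None, None, 21, None, None, 20, 22]
Insertion path: 33
Result: insert 46 as right child of 33
Final tree (level order): [33, 14, 46, 12, 18, None, None, 2, None, None, 21, None, None, 20, 22]


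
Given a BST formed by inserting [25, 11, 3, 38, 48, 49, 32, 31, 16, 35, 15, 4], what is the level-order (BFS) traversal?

Tree insertion order: [25, 11, 3, 38, 48, 49, 32, 31, 16, 35, 15, 4]
Tree (level-order array): [25, 11, 38, 3, 16, 32, 48, None, 4, 15, None, 31, 35, None, 49]
BFS from the root, enqueuing left then right child of each popped node:
  queue [25] -> pop 25, enqueue [11, 38], visited so far: [25]
  queue [11, 38] -> pop 11, enqueue [3, 16], visited so far: [25, 11]
  queue [38, 3, 16] -> pop 38, enqueue [32, 48], visited so far: [25, 11, 38]
  queue [3, 16, 32, 48] -> pop 3, enqueue [4], visited so far: [25, 11, 38, 3]
  queue [16, 32, 48, 4] -> pop 16, enqueue [15], visited so far: [25, 11, 38, 3, 16]
  queue [32, 48, 4, 15] -> pop 32, enqueue [31, 35], visited so far: [25, 11, 38, 3, 16, 32]
  queue [48, 4, 15, 31, 35] -> pop 48, enqueue [49], visited so far: [25, 11, 38, 3, 16, 32, 48]
  queue [4, 15, 31, 35, 49] -> pop 4, enqueue [none], visited so far: [25, 11, 38, 3, 16, 32, 48, 4]
  queue [15, 31, 35, 49] -> pop 15, enqueue [none], visited so far: [25, 11, 38, 3, 16, 32, 48, 4, 15]
  queue [31, 35, 49] -> pop 31, enqueue [none], visited so far: [25, 11, 38, 3, 16, 32, 48, 4, 15, 31]
  queue [35, 49] -> pop 35, enqueue [none], visited so far: [25, 11, 38, 3, 16, 32, 48, 4, 15, 31, 35]
  queue [49] -> pop 49, enqueue [none], visited so far: [25, 11, 38, 3, 16, 32, 48, 4, 15, 31, 35, 49]
Result: [25, 11, 38, 3, 16, 32, 48, 4, 15, 31, 35, 49]


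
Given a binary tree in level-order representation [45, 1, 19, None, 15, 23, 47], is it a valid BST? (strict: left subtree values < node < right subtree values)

Level-order array: [45, 1, 19, None, 15, 23, 47]
Validate using subtree bounds (lo, hi): at each node, require lo < value < hi,
then recurse left with hi=value and right with lo=value.
Preorder trace (stopping at first violation):
  at node 45 with bounds (-inf, +inf): OK
  at node 1 with bounds (-inf, 45): OK
  at node 15 with bounds (1, 45): OK
  at node 19 with bounds (45, +inf): VIOLATION
Node 19 violates its bound: not (45 < 19 < +inf).
Result: Not a valid BST


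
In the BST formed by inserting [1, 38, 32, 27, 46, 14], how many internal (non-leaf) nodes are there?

Tree built from: [1, 38, 32, 27, 46, 14]
Tree (level-order array): [1, None, 38, 32, 46, 27, None, None, None, 14]
Rule: An internal node has at least one child.
Per-node child counts:
  node 1: 1 child(ren)
  node 38: 2 child(ren)
  node 32: 1 child(ren)
  node 27: 1 child(ren)
  node 14: 0 child(ren)
  node 46: 0 child(ren)
Matching nodes: [1, 38, 32, 27]
Count of internal (non-leaf) nodes: 4


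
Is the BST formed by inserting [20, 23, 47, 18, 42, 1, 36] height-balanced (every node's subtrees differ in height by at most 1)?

Tree (level-order array): [20, 18, 23, 1, None, None, 47, None, None, 42, None, 36]
Definition: a tree is height-balanced if, at every node, |h(left) - h(right)| <= 1 (empty subtree has height -1).
Bottom-up per-node check:
  node 1: h_left=-1, h_right=-1, diff=0 [OK], height=0
  node 18: h_left=0, h_right=-1, diff=1 [OK], height=1
  node 36: h_left=-1, h_right=-1, diff=0 [OK], height=0
  node 42: h_left=0, h_right=-1, diff=1 [OK], height=1
  node 47: h_left=1, h_right=-1, diff=2 [FAIL (|1--1|=2 > 1)], height=2
  node 23: h_left=-1, h_right=2, diff=3 [FAIL (|-1-2|=3 > 1)], height=3
  node 20: h_left=1, h_right=3, diff=2 [FAIL (|1-3|=2 > 1)], height=4
Node 47 violates the condition: |1 - -1| = 2 > 1.
Result: Not balanced


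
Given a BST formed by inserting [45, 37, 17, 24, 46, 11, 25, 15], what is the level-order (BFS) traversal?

Tree insertion order: [45, 37, 17, 24, 46, 11, 25, 15]
Tree (level-order array): [45, 37, 46, 17, None, None, None, 11, 24, None, 15, None, 25]
BFS from the root, enqueuing left then right child of each popped node:
  queue [45] -> pop 45, enqueue [37, 46], visited so far: [45]
  queue [37, 46] -> pop 37, enqueue [17], visited so far: [45, 37]
  queue [46, 17] -> pop 46, enqueue [none], visited so far: [45, 37, 46]
  queue [17] -> pop 17, enqueue [11, 24], visited so far: [45, 37, 46, 17]
  queue [11, 24] -> pop 11, enqueue [15], visited so far: [45, 37, 46, 17, 11]
  queue [24, 15] -> pop 24, enqueue [25], visited so far: [45, 37, 46, 17, 11, 24]
  queue [15, 25] -> pop 15, enqueue [none], visited so far: [45, 37, 46, 17, 11, 24, 15]
  queue [25] -> pop 25, enqueue [none], visited so far: [45, 37, 46, 17, 11, 24, 15, 25]
Result: [45, 37, 46, 17, 11, 24, 15, 25]


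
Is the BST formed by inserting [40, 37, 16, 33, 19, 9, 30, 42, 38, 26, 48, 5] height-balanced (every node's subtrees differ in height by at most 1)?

Tree (level-order array): [40, 37, 42, 16, 38, None, 48, 9, 33, None, None, None, None, 5, None, 19, None, None, None, None, 30, 26]
Definition: a tree is height-balanced if, at every node, |h(left) - h(right)| <= 1 (empty subtree has height -1).
Bottom-up per-node check:
  node 5: h_left=-1, h_right=-1, diff=0 [OK], height=0
  node 9: h_left=0, h_right=-1, diff=1 [OK], height=1
  node 26: h_left=-1, h_right=-1, diff=0 [OK], height=0
  node 30: h_left=0, h_right=-1, diff=1 [OK], height=1
  node 19: h_left=-1, h_right=1, diff=2 [FAIL (|-1-1|=2 > 1)], height=2
  node 33: h_left=2, h_right=-1, diff=3 [FAIL (|2--1|=3 > 1)], height=3
  node 16: h_left=1, h_right=3, diff=2 [FAIL (|1-3|=2 > 1)], height=4
  node 38: h_left=-1, h_right=-1, diff=0 [OK], height=0
  node 37: h_left=4, h_right=0, diff=4 [FAIL (|4-0|=4 > 1)], height=5
  node 48: h_left=-1, h_right=-1, diff=0 [OK], height=0
  node 42: h_left=-1, h_right=0, diff=1 [OK], height=1
  node 40: h_left=5, h_right=1, diff=4 [FAIL (|5-1|=4 > 1)], height=6
Node 19 violates the condition: |-1 - 1| = 2 > 1.
Result: Not balanced


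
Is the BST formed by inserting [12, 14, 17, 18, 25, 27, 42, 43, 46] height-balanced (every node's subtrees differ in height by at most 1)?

Tree (level-order array): [12, None, 14, None, 17, None, 18, None, 25, None, 27, None, 42, None, 43, None, 46]
Definition: a tree is height-balanced if, at every node, |h(left) - h(right)| <= 1 (empty subtree has height -1).
Bottom-up per-node check:
  node 46: h_left=-1, h_right=-1, diff=0 [OK], height=0
  node 43: h_left=-1, h_right=0, diff=1 [OK], height=1
  node 42: h_left=-1, h_right=1, diff=2 [FAIL (|-1-1|=2 > 1)], height=2
  node 27: h_left=-1, h_right=2, diff=3 [FAIL (|-1-2|=3 > 1)], height=3
  node 25: h_left=-1, h_right=3, diff=4 [FAIL (|-1-3|=4 > 1)], height=4
  node 18: h_left=-1, h_right=4, diff=5 [FAIL (|-1-4|=5 > 1)], height=5
  node 17: h_left=-1, h_right=5, diff=6 [FAIL (|-1-5|=6 > 1)], height=6
  node 14: h_left=-1, h_right=6, diff=7 [FAIL (|-1-6|=7 > 1)], height=7
  node 12: h_left=-1, h_right=7, diff=8 [FAIL (|-1-7|=8 > 1)], height=8
Node 42 violates the condition: |-1 - 1| = 2 > 1.
Result: Not balanced


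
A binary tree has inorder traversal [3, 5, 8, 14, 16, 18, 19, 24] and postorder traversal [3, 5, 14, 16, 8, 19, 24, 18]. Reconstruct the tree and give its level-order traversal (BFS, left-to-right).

Inorder:   [3, 5, 8, 14, 16, 18, 19, 24]
Postorder: [3, 5, 14, 16, 8, 19, 24, 18]
Algorithm: postorder visits root last, so walk postorder right-to-left;
each value is the root of the current inorder slice — split it at that
value, recurse on the right subtree first, then the left.
Recursive splits:
  root=18; inorder splits into left=[3, 5, 8, 14, 16], right=[19, 24]
  root=24; inorder splits into left=[19], right=[]
  root=19; inorder splits into left=[], right=[]
  root=8; inorder splits into left=[3, 5], right=[14, 16]
  root=16; inorder splits into left=[14], right=[]
  root=14; inorder splits into left=[], right=[]
  root=5; inorder splits into left=[3], right=[]
  root=3; inorder splits into left=[], right=[]
Reconstructed level-order: [18, 8, 24, 5, 16, 19, 3, 14]


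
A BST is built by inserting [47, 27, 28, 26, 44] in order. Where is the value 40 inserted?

Starting tree (level order): [47, 27, None, 26, 28, None, None, None, 44]
Insertion path: 47 -> 27 -> 28 -> 44
Result: insert 40 as left child of 44
Final tree (level order): [47, 27, None, 26, 28, None, None, None, 44, 40]


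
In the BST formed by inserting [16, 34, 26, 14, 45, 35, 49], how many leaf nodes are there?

Tree built from: [16, 34, 26, 14, 45, 35, 49]
Tree (level-order array): [16, 14, 34, None, None, 26, 45, None, None, 35, 49]
Rule: A leaf has 0 children.
Per-node child counts:
  node 16: 2 child(ren)
  node 14: 0 child(ren)
  node 34: 2 child(ren)
  node 26: 0 child(ren)
  node 45: 2 child(ren)
  node 35: 0 child(ren)
  node 49: 0 child(ren)
Matching nodes: [14, 26, 35, 49]
Count of leaf nodes: 4


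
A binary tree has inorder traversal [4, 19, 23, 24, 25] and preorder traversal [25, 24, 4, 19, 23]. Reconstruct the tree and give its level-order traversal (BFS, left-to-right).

Inorder:  [4, 19, 23, 24, 25]
Preorder: [25, 24, 4, 19, 23]
Algorithm: preorder visits root first, so consume preorder in order;
for each root, split the current inorder slice at that value into
left-subtree inorder and right-subtree inorder, then recurse.
Recursive splits:
  root=25; inorder splits into left=[4, 19, 23, 24], right=[]
  root=24; inorder splits into left=[4, 19, 23], right=[]
  root=4; inorder splits into left=[], right=[19, 23]
  root=19; inorder splits into left=[], right=[23]
  root=23; inorder splits into left=[], right=[]
Reconstructed level-order: [25, 24, 4, 19, 23]


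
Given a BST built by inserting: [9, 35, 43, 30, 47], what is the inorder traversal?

Tree insertion order: [9, 35, 43, 30, 47]
Tree (level-order array): [9, None, 35, 30, 43, None, None, None, 47]
Inorder traversal: [9, 30, 35, 43, 47]


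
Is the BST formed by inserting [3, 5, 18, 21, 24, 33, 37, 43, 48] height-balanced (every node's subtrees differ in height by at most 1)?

Tree (level-order array): [3, None, 5, None, 18, None, 21, None, 24, None, 33, None, 37, None, 43, None, 48]
Definition: a tree is height-balanced if, at every node, |h(left) - h(right)| <= 1 (empty subtree has height -1).
Bottom-up per-node check:
  node 48: h_left=-1, h_right=-1, diff=0 [OK], height=0
  node 43: h_left=-1, h_right=0, diff=1 [OK], height=1
  node 37: h_left=-1, h_right=1, diff=2 [FAIL (|-1-1|=2 > 1)], height=2
  node 33: h_left=-1, h_right=2, diff=3 [FAIL (|-1-2|=3 > 1)], height=3
  node 24: h_left=-1, h_right=3, diff=4 [FAIL (|-1-3|=4 > 1)], height=4
  node 21: h_left=-1, h_right=4, diff=5 [FAIL (|-1-4|=5 > 1)], height=5
  node 18: h_left=-1, h_right=5, diff=6 [FAIL (|-1-5|=6 > 1)], height=6
  node 5: h_left=-1, h_right=6, diff=7 [FAIL (|-1-6|=7 > 1)], height=7
  node 3: h_left=-1, h_right=7, diff=8 [FAIL (|-1-7|=8 > 1)], height=8
Node 37 violates the condition: |-1 - 1| = 2 > 1.
Result: Not balanced


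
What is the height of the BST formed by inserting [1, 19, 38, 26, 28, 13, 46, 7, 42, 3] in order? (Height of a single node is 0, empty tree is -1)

Insertion order: [1, 19, 38, 26, 28, 13, 46, 7, 42, 3]
Tree (level-order array): [1, None, 19, 13, 38, 7, None, 26, 46, 3, None, None, 28, 42]
Compute height bottom-up (empty subtree = -1):
  height(3) = 1 + max(-1, -1) = 0
  height(7) = 1 + max(0, -1) = 1
  height(13) = 1 + max(1, -1) = 2
  height(28) = 1 + max(-1, -1) = 0
  height(26) = 1 + max(-1, 0) = 1
  height(42) = 1 + max(-1, -1) = 0
  height(46) = 1 + max(0, -1) = 1
  height(38) = 1 + max(1, 1) = 2
  height(19) = 1 + max(2, 2) = 3
  height(1) = 1 + max(-1, 3) = 4
Height = 4
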